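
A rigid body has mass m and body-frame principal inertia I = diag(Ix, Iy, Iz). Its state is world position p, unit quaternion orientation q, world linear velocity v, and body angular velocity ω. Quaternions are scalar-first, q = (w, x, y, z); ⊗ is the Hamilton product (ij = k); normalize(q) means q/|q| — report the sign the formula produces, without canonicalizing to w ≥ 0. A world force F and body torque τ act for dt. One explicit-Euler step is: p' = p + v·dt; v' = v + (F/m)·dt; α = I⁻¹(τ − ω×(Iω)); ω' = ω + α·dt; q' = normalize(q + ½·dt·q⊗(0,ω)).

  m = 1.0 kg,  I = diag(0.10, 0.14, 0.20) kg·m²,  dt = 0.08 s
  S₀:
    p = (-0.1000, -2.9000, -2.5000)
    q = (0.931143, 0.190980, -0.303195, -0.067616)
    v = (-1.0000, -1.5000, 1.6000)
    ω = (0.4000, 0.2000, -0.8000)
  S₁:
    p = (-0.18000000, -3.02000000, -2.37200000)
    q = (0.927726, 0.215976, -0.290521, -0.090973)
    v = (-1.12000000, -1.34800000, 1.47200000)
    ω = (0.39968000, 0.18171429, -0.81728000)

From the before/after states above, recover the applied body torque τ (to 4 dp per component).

τ = (-0.0100, 0.0000, -0.0400)

rate change Δω = (-0.00032000, -0.01828571, -0.01728000)
precession coupling = (-0.0096, 0.0320, 0.0032)
I·α + gyro = (-0.0100, 0.0000, -0.0400)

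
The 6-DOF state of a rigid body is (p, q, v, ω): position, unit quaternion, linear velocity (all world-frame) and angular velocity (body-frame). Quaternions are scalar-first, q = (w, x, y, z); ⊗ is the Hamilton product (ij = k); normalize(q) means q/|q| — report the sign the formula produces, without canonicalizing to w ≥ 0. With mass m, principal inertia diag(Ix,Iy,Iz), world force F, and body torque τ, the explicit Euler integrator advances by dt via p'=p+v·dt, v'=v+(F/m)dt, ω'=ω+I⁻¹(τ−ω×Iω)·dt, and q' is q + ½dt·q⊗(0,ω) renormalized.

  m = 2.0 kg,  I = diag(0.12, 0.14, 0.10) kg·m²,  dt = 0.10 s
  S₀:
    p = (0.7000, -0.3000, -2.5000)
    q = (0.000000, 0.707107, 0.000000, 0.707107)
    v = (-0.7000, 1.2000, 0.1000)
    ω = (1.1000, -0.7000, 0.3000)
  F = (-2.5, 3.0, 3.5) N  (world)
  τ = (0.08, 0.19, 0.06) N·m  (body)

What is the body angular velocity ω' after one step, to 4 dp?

ω' = (1.1597, -0.5690, 0.3754)

α = I⁻¹(τ − ω×Iω) = (0.5967, 1.3100, 0.7540)
ω + α·dt = (1.1597, -0.5690, 0.3754)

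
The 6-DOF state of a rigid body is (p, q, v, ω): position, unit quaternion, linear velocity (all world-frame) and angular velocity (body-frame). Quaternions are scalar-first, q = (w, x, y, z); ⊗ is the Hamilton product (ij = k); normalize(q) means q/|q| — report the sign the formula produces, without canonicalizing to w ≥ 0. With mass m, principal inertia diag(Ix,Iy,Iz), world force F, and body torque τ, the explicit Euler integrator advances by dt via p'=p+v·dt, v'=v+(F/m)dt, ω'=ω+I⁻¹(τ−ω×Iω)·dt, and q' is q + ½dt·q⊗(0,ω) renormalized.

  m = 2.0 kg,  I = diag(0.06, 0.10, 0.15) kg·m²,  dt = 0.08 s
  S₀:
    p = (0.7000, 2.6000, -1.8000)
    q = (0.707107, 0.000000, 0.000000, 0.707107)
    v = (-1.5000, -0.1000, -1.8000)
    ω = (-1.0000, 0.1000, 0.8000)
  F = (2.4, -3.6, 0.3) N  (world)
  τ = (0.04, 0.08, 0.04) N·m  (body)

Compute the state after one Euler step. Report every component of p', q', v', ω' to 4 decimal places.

linear accel F/m = (1.2000, -1.8000, 0.1500)
p' = p + v·dt = (0.5800, 2.5920, -1.9440)
v' = v + a·dt = (-1.4040, -0.2440, -1.7880)
ω×(Iω) gyroscopic = (0.0040, 0.0720, -0.0040)
(τ − ω×Iω)/I = (0.6000, 0.0800, 0.2933)
new body rate ω' = (-0.9520, 0.1064, 0.8235)
q⊗(0,ω) = (-0.5656856, -0.7778177, -0.6363963, 0.5656856)
q' = normalize(q + ½dt·q⊗(0,ω)) = (0.6836, -0.0311, -0.0254, 0.7288)

p' = (0.5800, 2.5920, -1.9440)
q' = (0.6836, -0.0311, -0.0254, 0.7288)
v' = (-1.4040, -0.2440, -1.7880)
ω' = (-0.9520, 0.1064, 0.8235)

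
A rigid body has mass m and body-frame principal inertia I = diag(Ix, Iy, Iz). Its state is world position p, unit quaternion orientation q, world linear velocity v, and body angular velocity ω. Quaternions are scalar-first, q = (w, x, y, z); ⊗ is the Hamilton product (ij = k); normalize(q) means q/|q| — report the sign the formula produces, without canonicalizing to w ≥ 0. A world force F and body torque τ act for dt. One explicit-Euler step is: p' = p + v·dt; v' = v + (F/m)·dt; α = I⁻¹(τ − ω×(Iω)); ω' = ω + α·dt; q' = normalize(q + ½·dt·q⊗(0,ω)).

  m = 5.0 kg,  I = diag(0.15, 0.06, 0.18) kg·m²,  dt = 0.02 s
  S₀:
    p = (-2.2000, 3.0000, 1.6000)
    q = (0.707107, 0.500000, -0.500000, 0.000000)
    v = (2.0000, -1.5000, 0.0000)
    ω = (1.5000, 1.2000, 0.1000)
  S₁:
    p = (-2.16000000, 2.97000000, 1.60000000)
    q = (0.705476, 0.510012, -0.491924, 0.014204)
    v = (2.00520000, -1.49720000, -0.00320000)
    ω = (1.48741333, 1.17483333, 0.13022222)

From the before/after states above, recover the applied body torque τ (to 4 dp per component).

Δω = ω₁−ω₀ = (-0.01258667, -0.02516667, 0.03022222)
I·α + gyro = (-0.0800, -0.0800, 0.1100)

τ = (-0.0800, -0.0800, 0.1100)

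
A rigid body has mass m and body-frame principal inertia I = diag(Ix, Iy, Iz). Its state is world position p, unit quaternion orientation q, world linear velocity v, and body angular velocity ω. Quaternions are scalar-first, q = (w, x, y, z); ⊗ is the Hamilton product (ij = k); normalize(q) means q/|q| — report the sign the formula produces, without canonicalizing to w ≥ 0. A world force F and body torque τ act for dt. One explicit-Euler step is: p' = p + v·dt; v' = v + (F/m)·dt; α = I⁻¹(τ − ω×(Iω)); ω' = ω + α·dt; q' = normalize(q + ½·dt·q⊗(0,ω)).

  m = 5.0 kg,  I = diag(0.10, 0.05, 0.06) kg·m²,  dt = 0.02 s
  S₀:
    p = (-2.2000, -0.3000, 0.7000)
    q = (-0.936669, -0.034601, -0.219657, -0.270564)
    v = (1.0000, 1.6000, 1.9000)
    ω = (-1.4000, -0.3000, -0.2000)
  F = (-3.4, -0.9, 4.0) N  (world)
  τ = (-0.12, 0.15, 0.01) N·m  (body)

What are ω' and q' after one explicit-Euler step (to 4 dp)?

ω' = (-1.4241, -0.2445, -0.1897)
q' = (-0.9383, -0.0219, -0.2131, -0.2716)

(τ − ω×Iω)/I = (-1.2060, 2.7760, 0.5167)
new body rate ω' = (-1.4241, -0.2445, -0.1897)
Hamilton product q⊗(0,ω) = (-0.1684513, 1.2740988, 0.6528701, -0.1098057)
q' = normalize(q + ½dt·q⊗(0,ω)) = (-0.9383, -0.0219, -0.2131, -0.2716)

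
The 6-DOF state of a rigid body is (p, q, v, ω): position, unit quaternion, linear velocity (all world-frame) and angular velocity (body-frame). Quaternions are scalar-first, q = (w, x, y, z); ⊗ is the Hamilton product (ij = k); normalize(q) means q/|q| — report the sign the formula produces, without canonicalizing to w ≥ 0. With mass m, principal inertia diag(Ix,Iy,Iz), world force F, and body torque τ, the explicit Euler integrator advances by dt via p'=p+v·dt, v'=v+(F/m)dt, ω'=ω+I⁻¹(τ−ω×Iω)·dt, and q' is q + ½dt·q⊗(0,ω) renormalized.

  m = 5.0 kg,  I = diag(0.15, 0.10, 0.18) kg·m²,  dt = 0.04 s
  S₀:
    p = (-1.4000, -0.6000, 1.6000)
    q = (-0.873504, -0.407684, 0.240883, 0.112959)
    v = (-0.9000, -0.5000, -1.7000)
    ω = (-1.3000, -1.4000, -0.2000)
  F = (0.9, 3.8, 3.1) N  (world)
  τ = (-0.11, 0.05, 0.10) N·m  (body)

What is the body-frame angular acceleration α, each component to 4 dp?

α = (-0.8827, 0.5780, 1.0611)

precession coupling ω×(Iω) = (0.0224, -0.0078, -0.0910)
(τ − ω×Iω)/I = (-0.8827, 0.5780, 1.0611)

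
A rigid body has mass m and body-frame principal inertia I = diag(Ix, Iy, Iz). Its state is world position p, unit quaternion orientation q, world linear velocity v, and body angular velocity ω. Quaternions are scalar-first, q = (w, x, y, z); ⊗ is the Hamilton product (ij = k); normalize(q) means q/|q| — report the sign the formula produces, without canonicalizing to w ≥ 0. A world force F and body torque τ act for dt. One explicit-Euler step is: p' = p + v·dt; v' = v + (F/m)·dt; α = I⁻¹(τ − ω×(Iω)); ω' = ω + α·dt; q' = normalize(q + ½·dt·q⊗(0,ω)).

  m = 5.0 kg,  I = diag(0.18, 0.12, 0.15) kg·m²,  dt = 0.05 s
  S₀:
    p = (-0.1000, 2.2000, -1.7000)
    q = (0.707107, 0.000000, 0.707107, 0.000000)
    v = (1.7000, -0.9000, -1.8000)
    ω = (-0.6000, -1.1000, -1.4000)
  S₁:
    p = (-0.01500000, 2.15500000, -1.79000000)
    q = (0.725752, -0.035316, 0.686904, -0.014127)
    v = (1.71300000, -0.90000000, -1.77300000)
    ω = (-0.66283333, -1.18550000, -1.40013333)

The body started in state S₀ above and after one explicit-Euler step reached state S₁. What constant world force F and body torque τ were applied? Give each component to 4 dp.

F = (1.3000, 0.0000, 2.7000)
τ = (-0.1800, -0.1800, -0.0400)

ω₁ − ω₀ = (-0.06283333, -0.08550000, -0.00013333)
applied torque τ = (-0.1800, -0.1800, -0.0400)
Δv = v₁−v₀ = (0.01300000, 0.00000000, 0.02700000)
applied force F = (1.3000, 0.0000, 2.7000)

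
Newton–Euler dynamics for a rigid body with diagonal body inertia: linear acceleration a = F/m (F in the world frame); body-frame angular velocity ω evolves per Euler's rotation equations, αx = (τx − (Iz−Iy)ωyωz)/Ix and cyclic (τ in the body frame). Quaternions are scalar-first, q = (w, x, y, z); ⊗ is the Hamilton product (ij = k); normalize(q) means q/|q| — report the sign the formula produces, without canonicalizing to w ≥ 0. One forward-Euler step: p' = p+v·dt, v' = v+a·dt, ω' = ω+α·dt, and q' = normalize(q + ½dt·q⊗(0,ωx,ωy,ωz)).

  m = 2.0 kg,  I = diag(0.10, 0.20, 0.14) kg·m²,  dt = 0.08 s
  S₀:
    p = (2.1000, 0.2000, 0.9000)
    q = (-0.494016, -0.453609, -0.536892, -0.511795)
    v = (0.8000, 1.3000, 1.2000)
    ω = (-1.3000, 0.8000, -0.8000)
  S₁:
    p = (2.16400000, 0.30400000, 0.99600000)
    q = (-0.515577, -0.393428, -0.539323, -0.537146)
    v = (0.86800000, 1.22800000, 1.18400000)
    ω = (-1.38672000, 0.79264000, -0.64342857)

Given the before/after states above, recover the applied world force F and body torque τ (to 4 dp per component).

F = (1.7000, -1.8000, -0.4000)
τ = (-0.0700, -0.0600, 0.1700)

Δω = ω₁−ω₀ = (-0.08672000, -0.00736000, 0.15657143)
applied torque τ = (-0.0700, -0.0600, 0.1700)
Δv = v₁−v₀ = (0.06800000, -0.07200000, -0.01600000)
applied force F = (1.7000, -1.8000, -0.4000)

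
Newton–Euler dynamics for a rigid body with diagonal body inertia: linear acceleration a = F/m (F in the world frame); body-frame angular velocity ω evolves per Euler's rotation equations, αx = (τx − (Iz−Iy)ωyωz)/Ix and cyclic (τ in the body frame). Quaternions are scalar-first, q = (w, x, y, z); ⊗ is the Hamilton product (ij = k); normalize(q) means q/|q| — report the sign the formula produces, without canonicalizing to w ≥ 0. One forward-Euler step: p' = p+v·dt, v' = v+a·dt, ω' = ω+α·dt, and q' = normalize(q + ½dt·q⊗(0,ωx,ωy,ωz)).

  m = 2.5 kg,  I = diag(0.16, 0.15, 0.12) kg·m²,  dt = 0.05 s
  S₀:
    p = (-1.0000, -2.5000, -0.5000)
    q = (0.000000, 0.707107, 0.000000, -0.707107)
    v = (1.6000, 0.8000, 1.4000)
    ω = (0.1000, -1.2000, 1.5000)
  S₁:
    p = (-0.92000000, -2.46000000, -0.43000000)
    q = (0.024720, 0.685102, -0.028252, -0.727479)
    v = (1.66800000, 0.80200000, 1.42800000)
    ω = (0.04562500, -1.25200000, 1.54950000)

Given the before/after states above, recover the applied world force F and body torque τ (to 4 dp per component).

F = (3.4000, 0.1000, 1.4000)
τ = (-0.1200, -0.1500, 0.1200)

rate change Δω = (-0.05437500, -0.05200000, 0.04950000)
precession coupling = (0.0540, 0.0060, 0.0012)
applied torque τ = (-0.1200, -0.1500, 0.1200)
velocity change Δv = (0.06800000, 0.00200000, 0.02800000)
applied force F = (3.4000, 0.1000, 1.4000)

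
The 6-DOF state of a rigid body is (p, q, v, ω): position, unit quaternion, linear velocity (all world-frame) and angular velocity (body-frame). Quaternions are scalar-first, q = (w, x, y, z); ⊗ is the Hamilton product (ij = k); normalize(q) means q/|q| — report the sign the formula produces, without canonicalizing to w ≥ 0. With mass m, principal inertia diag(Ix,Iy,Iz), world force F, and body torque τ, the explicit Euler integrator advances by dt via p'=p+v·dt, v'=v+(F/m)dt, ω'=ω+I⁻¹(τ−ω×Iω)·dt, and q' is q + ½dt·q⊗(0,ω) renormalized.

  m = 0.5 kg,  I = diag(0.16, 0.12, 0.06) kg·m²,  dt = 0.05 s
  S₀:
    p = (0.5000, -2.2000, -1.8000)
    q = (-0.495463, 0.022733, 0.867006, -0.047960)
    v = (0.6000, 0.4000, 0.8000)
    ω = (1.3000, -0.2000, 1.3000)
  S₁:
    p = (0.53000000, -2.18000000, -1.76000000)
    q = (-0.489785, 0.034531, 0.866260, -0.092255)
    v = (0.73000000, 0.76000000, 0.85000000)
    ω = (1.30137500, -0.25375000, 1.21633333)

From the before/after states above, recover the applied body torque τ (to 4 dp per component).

τ = (0.0200, 0.0400, -0.0900)

ω₁ − ω₀ = (0.00137500, -0.05375000, -0.08366667)
applied torque τ = (0.0200, 0.0400, -0.0900)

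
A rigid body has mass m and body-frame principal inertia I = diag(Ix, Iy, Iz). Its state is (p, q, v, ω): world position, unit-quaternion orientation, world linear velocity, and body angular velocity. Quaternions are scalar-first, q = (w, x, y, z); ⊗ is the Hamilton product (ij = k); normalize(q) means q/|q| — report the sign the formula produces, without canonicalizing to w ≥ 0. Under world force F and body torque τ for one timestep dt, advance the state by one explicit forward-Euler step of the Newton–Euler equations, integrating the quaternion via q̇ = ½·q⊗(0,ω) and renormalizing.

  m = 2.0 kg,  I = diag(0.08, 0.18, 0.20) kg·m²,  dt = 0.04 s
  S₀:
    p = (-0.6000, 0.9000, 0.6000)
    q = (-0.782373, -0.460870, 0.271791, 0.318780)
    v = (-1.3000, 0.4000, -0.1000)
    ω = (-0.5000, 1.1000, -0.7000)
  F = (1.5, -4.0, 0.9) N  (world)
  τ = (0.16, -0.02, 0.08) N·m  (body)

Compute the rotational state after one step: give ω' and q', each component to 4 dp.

ω×(Iω) gyroscopic = (-0.0154, -0.0420, -0.0550)
(τ − ω×Iω)/I = (2.1925, 0.1222, 0.6750)
new body rate ω' = (-0.4123, 1.1049, -0.6730)
Hamilton product q⊗(0,ω) = (-0.3062591, -0.1497252, -1.3426093, 0.1765996)
q + ½dt·q⊗(0,ω), renormalized = (-0.7882, -0.4637, 0.2448, 0.3222)

ω' = (-0.4123, 1.1049, -0.6730)
q' = (-0.7882, -0.4637, 0.2448, 0.3222)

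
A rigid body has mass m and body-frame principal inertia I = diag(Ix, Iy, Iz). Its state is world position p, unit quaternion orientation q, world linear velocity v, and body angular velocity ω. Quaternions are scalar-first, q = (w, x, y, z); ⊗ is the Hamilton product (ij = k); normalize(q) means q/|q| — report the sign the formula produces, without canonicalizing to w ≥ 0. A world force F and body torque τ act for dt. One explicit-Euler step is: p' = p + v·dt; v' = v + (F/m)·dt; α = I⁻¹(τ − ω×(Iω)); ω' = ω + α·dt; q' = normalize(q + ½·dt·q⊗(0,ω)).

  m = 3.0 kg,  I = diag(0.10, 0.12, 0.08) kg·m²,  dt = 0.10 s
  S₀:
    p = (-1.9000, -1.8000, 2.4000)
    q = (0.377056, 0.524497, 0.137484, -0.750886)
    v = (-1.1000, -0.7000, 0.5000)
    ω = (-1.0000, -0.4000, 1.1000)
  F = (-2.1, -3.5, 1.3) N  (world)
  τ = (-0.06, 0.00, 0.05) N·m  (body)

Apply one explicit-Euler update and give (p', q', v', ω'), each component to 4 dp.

(τ − ω×Iω)/I = (-0.7760, 0.1833, 0.5250)
new body rate ω' = (-1.0776, -0.3817, 1.1525)
Hamilton product q⊗(0,ω) = (1.4054652, -0.5261780, 0.0231169, 0.3424468)
updated quaternion q' = (0.4460, 0.4967, 0.1382, -0.7316)
a = F/m = (-0.7000, -1.1667, 0.4333)
p' = p + v·dt = (-2.0100, -1.8700, 2.4500)
new velocity v' = (-1.1700, -0.8167, 0.5433)

p' = (-2.0100, -1.8700, 2.4500)
q' = (0.4460, 0.4967, 0.1382, -0.7316)
v' = (-1.1700, -0.8167, 0.5433)
ω' = (-1.0776, -0.3817, 1.1525)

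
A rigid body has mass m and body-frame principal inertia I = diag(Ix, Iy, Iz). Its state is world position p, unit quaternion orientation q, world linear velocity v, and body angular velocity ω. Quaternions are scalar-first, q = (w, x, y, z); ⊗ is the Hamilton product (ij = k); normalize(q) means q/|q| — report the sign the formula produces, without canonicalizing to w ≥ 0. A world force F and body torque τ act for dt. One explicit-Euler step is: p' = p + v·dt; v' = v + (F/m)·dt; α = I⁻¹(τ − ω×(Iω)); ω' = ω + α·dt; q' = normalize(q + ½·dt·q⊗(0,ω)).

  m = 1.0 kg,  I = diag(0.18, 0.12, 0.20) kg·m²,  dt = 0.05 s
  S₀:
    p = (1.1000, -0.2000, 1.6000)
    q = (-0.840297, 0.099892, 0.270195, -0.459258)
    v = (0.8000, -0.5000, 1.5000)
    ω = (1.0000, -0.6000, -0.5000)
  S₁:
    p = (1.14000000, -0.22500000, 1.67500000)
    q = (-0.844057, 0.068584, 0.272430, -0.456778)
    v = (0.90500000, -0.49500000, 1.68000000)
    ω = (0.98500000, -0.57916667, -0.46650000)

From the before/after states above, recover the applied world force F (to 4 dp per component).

F = (2.1000, 0.1000, 3.6000)

Δv = v₁−v₀ = (0.10500000, 0.00500000, 0.18000000)
F = m·Δv/dt = (2.1000, 0.1000, 3.6000)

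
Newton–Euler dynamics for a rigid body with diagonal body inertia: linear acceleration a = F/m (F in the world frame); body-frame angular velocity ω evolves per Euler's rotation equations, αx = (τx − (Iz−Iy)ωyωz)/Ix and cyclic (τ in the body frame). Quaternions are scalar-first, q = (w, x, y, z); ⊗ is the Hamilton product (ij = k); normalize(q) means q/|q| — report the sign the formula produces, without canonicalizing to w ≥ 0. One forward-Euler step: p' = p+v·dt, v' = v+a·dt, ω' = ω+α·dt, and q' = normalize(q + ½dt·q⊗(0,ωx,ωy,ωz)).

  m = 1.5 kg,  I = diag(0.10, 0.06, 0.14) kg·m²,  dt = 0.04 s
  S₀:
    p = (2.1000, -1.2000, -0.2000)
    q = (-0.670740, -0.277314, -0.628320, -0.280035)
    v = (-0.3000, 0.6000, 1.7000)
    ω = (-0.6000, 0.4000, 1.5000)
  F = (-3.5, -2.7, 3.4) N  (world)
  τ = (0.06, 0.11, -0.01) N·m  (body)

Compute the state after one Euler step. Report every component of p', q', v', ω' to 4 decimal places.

angular accel α = (0.1200, 1.2333, -0.1400)
new body rate ω' = (-0.5952, 0.4493, 1.4944)
2q̇ = q⊗(0,ω) = (0.5049921, -0.4280220, 0.3156960, -1.4940276)
q + ½dt·q⊗(0,ω), renormalized = (-0.6603, -0.2857, -0.6217, -0.3097)
p' = p + v·dt = (2.0880, -1.1760, -0.1320)
new velocity v' = (-0.3933, 0.5280, 1.7907)

p' = (2.0880, -1.1760, -0.1320)
q' = (-0.6603, -0.2857, -0.6217, -0.3097)
v' = (-0.3933, 0.5280, 1.7907)
ω' = (-0.5952, 0.4493, 1.4944)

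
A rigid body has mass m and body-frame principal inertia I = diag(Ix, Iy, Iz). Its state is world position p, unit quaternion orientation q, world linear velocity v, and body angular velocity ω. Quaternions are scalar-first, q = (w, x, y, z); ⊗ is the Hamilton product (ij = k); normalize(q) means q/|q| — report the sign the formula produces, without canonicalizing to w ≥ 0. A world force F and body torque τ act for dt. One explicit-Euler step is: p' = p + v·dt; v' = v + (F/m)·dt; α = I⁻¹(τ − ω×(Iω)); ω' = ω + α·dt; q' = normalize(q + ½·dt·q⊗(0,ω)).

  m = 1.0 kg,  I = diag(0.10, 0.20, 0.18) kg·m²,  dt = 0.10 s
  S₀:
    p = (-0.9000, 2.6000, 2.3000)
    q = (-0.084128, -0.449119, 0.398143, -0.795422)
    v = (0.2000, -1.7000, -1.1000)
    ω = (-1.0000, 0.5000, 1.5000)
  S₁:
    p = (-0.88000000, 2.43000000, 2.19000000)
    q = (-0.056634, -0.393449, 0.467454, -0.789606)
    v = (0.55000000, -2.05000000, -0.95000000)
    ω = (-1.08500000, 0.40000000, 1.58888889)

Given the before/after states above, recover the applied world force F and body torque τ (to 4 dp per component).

Δω = ω₁−ω₀ = (-0.08500000, -0.10000000, 0.08888889)
I·α + gyro = (-0.1000, -0.0800, 0.1100)
Δv = v₁−v₀ = (0.35000000, -0.35000000, 0.15000000)
m·(v₁−v₀)/dt = (3.5000, -3.5000, 1.5000)

F = (3.5000, -3.5000, 1.5000)
τ = (-0.1000, -0.0800, 0.1100)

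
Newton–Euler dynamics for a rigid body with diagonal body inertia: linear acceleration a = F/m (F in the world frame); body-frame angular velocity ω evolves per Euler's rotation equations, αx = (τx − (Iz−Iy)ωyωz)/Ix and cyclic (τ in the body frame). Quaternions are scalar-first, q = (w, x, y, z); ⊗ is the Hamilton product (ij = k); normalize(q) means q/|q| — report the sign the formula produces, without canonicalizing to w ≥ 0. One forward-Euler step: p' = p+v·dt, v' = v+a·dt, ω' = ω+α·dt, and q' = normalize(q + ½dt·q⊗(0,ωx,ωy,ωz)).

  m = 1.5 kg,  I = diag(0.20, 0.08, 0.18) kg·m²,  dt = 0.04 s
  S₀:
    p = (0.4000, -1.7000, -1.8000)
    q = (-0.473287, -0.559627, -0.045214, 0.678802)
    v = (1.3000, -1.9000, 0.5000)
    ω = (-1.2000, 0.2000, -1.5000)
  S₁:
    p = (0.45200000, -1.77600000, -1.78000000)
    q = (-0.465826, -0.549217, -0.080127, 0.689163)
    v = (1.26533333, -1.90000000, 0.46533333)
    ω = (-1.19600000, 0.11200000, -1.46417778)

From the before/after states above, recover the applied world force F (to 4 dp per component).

F = (-1.3000, 0.0000, -1.3000)

Δv = v₁−v₀ = (-0.03466667, 0.00000000, -0.03466667)
F = m·Δv/dt = (-1.3000, 0.0000, -1.3000)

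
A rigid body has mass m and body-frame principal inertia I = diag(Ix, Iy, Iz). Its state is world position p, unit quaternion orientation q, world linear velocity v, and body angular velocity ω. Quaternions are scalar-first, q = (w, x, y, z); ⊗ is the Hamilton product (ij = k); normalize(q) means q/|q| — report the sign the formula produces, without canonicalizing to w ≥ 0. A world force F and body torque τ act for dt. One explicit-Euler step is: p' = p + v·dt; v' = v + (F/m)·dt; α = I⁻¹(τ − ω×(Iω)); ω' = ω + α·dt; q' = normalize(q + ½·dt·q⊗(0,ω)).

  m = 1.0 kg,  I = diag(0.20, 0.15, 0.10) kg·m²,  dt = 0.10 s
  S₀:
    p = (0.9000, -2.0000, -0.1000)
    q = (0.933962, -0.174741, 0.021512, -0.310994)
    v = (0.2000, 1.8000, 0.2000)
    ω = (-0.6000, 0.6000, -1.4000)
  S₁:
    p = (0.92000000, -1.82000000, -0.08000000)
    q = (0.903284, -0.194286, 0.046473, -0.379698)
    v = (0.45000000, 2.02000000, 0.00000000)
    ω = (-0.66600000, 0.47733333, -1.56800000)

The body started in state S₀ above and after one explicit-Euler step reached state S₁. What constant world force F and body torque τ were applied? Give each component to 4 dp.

velocity change Δv = (0.25000000, 0.22000000, -0.20000000)
applied force F = (2.5000, 2.2000, -2.0000)
ω₁ − ω₀ = (-0.06600000, -0.12266667, -0.16800000)
precession coupling = (0.0420, 0.0840, 0.0180)
applied torque τ = (-0.0900, -0.1000, -0.1500)

F = (2.5000, 2.2000, -2.0000)
τ = (-0.0900, -0.1000, -0.1500)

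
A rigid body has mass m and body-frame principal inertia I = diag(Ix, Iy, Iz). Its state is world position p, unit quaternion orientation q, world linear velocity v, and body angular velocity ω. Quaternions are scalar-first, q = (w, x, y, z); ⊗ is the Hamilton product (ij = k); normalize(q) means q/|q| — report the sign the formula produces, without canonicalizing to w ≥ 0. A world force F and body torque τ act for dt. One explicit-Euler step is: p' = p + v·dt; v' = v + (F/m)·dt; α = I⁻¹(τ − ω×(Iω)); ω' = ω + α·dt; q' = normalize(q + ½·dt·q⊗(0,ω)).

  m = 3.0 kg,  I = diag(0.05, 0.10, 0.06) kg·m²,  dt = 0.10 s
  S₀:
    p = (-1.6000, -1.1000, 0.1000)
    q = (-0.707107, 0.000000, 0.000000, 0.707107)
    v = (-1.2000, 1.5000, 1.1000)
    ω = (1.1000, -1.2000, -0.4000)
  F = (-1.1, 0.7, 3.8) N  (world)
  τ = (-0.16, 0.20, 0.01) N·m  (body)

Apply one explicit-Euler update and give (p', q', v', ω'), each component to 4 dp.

p' = (-1.7200, -0.9500, 0.2100)
q' = (-0.6905, 0.0035, 0.0810, 0.7187)
v' = (-1.2367, 1.5233, 1.2267)
ω' = (0.8184, -1.0044, -0.2733)

α = I⁻¹(τ − ω×Iω) = (-2.8160, 1.9560, 1.2667)
ω + α·dt = (0.8184, -1.0044, -0.2733)
2q̇ = q⊗(0,ω) = (0.2828428, 0.0707107, 1.6263461, 0.2828428)
updated quaternion q' = (-0.6905, 0.0035, 0.0810, 0.7187)
p' = p + v·dt = (-1.7200, -0.9500, 0.2100)
new velocity v' = (-1.2367, 1.5233, 1.2267)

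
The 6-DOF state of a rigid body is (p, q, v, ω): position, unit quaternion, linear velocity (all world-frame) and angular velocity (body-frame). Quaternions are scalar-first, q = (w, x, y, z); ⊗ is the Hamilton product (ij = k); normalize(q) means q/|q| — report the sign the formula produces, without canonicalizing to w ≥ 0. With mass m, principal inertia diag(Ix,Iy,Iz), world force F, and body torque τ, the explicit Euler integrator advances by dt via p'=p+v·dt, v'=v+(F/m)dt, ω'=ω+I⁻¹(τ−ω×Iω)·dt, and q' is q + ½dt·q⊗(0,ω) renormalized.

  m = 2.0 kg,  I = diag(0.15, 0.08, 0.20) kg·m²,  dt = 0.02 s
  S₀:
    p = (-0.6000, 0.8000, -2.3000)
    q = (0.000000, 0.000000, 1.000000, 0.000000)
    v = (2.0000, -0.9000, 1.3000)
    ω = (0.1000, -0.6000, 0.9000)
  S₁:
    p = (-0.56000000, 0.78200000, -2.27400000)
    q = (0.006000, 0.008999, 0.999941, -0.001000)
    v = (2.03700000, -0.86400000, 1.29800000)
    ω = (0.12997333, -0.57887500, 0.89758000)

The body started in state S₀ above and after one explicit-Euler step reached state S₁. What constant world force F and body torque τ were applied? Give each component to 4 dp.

F = (3.7000, 3.6000, -0.2000)
τ = (0.1600, 0.0800, -0.0200)

Δv = v₁−v₀ = (0.03700000, 0.03600000, -0.00200000)
applied force F = (3.7000, 3.6000, -0.2000)
rate change Δω = (0.02997333, 0.02112500, -0.00242000)
precession coupling = (-0.0648, -0.0045, 0.0042)
τ = I·(Δω/dt) + ω₀×(Iω₀) = (0.1600, 0.0800, -0.0200)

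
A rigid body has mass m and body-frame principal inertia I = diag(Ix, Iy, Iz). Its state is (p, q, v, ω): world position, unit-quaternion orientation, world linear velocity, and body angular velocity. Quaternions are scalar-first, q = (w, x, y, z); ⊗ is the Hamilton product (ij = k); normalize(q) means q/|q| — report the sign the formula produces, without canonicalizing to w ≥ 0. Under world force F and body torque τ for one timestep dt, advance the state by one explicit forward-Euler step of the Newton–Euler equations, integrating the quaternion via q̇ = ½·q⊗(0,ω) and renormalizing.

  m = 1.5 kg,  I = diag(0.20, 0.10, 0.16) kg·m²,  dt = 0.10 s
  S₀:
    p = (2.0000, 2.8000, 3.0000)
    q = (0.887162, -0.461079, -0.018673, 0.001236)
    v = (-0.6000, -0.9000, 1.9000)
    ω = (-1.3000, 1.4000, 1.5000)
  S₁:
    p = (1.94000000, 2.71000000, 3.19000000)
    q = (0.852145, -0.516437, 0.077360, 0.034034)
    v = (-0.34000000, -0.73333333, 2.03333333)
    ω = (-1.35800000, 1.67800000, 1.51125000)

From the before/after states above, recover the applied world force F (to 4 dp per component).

v₁ − v₀ = (0.26000000, 0.16666667, 0.13333333)
F = m·Δv/dt = (3.9000, 2.5000, 2.0000)

F = (3.9000, 2.5000, 2.0000)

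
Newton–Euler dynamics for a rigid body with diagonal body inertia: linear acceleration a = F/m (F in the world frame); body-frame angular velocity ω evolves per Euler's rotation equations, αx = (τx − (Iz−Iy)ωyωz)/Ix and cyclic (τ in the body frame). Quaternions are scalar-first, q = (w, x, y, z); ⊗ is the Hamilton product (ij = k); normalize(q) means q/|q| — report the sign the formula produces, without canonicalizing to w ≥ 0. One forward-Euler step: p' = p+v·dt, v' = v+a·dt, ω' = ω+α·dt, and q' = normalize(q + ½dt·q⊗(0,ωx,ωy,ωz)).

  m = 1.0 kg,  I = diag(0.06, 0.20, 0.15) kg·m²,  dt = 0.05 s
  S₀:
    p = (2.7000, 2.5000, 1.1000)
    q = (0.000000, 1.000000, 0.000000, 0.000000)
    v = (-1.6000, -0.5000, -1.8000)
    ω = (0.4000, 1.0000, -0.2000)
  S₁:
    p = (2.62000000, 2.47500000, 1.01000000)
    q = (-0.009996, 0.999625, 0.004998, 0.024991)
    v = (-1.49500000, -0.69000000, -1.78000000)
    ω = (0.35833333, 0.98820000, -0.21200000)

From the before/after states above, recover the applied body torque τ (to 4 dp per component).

ω₁ − ω₀ = (-0.04166667, -0.01180000, -0.01200000)
ω₀×(Iω₀) = (0.0100, 0.0072, 0.0560)
applied torque τ = (-0.0400, -0.0400, 0.0200)

τ = (-0.0400, -0.0400, 0.0200)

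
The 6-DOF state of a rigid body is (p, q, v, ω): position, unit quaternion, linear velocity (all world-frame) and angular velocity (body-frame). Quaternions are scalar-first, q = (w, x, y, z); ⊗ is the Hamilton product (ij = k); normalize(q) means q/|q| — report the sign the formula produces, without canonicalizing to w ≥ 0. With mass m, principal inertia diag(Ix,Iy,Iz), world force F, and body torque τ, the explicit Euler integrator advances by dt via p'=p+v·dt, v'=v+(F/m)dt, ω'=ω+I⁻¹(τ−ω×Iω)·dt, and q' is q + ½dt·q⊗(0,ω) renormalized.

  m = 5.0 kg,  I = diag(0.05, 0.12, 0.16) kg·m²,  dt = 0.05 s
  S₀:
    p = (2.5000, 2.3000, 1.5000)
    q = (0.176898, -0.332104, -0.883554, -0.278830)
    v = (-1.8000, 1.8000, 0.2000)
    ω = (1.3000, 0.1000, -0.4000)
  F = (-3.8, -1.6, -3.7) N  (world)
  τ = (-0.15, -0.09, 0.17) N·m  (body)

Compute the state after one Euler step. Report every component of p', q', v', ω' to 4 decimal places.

p' = (2.4100, 2.3900, 1.5100)
q' = (0.1870, -0.3166, -0.8950, -0.2526)
v' = (-1.8380, 1.7840, 0.1630)
ω' = (1.1516, 0.0387, -0.3497)

gyro term ω×Iω = (-0.0016, 0.0572, 0.0091)
α = I⁻¹(τ − ω×Iω) = (-2.9680, -1.2267, 1.0056)
new body rate ω' = (1.1516, 0.0387, -0.3497)
Hamilton product q⊗(0,ω) = (0.4085586, 0.6112720, -0.4776308, 1.0446506)
updated quaternion q' = (0.1870, -0.3166, -0.8950, -0.2526)
linear accel F/m = (-0.7600, -0.3200, -0.7400)
new position p' = (2.4100, 2.3900, 1.5100)
new velocity v' = (-1.8380, 1.7840, 0.1630)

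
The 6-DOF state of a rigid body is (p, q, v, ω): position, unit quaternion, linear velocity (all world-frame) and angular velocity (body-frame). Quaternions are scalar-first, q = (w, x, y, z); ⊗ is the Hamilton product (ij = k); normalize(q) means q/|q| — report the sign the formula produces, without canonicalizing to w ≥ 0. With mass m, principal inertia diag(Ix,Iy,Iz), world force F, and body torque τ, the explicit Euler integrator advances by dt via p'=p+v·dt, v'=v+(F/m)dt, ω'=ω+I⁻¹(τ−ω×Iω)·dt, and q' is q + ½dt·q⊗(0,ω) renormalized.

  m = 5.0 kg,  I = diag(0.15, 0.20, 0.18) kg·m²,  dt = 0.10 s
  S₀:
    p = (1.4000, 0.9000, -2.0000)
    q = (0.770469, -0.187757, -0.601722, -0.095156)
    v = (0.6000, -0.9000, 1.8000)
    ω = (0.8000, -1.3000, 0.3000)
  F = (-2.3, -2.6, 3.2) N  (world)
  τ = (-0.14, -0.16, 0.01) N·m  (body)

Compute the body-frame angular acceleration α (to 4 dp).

ω×(Iω) gyroscopic = (0.0078, -0.0072, -0.0520)
α = I⁻¹(τ − ω×Iω) = (-0.9853, -0.7640, 0.3444)

α = (-0.9853, -0.7640, 0.3444)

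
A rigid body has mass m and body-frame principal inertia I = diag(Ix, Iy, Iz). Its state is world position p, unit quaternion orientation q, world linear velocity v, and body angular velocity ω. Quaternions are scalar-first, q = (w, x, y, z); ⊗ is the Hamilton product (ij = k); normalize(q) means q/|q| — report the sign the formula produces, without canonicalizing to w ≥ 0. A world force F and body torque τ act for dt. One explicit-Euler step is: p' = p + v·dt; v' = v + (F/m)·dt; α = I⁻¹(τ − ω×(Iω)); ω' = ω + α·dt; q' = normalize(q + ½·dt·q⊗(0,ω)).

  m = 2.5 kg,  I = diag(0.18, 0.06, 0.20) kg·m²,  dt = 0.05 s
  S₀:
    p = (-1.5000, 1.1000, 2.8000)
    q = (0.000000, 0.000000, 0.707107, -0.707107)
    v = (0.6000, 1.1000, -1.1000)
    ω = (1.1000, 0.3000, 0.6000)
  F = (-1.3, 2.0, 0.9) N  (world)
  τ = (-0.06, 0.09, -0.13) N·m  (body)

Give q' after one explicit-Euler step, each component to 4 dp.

Hamilton product q⊗(0,ω) = (0.2121321, 0.6363963, -0.7778177, -0.7778177)
q + ½dt·q⊗(0,ω), renormalized = (0.0053, 0.0159, 0.6873, -0.7262)

q' = (0.0053, 0.0159, 0.6873, -0.7262)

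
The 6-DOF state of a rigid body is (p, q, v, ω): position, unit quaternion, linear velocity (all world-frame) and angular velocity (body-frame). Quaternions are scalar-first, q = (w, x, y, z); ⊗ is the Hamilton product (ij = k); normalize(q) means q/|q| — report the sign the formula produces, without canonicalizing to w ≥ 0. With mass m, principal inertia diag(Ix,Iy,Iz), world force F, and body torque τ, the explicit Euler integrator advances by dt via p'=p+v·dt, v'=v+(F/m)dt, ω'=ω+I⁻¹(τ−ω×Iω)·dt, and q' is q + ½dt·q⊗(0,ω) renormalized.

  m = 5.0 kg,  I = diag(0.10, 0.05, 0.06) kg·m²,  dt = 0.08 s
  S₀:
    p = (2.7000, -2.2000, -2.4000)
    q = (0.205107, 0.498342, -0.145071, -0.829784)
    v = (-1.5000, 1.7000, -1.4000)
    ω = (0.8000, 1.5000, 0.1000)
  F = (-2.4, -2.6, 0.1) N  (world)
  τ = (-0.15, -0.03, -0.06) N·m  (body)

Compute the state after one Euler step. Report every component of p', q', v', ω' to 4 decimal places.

p' = (2.5800, -2.0640, -2.5120)
q' = (0.2007, 0.5528, -0.1609, -0.7926)
v' = (-1.5384, 1.6584, -1.3984)
ω' = (0.6788, 1.4469, 0.1000)

a = (-0.4800, -0.5200, 0.0200)
p' = p + v·dt = (2.5800, -2.0640, -2.5120)
new velocity v' = (-1.5384, 1.6584, -1.3984)
ω×(Iω) gyroscopic = (0.0015, 0.0032, -0.0600)
(τ − ω×Iω)/I = (-1.5150, -0.6640, 0.0000)
new body rate ω' = (0.6788, 1.4469, 0.1000)
Hamilton product q⊗(0,ω) = (-0.0980887, 1.3942545, -0.4060009, 0.8840805)
updated quaternion q' = (0.2007, 0.5528, -0.1609, -0.7926)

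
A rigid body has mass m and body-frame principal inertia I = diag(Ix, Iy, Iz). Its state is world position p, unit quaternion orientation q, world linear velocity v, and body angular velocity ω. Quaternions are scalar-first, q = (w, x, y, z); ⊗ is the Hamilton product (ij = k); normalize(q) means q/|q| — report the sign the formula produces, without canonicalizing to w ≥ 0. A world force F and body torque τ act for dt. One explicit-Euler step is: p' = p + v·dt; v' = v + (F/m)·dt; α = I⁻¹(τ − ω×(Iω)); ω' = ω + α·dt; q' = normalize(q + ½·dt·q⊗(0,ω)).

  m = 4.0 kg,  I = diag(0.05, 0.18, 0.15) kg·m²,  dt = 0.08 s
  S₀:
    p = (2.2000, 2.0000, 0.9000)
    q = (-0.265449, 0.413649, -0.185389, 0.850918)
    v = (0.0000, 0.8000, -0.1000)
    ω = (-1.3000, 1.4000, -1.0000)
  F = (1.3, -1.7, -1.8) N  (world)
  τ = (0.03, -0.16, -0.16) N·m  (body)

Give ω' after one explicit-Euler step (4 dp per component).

α = I⁻¹(τ − ω×Iω) = (-0.2400, -0.1667, 0.5107)
ω + α·dt = (-1.3192, 1.3867, -0.9591)

ω' = (-1.3192, 1.3867, -0.9591)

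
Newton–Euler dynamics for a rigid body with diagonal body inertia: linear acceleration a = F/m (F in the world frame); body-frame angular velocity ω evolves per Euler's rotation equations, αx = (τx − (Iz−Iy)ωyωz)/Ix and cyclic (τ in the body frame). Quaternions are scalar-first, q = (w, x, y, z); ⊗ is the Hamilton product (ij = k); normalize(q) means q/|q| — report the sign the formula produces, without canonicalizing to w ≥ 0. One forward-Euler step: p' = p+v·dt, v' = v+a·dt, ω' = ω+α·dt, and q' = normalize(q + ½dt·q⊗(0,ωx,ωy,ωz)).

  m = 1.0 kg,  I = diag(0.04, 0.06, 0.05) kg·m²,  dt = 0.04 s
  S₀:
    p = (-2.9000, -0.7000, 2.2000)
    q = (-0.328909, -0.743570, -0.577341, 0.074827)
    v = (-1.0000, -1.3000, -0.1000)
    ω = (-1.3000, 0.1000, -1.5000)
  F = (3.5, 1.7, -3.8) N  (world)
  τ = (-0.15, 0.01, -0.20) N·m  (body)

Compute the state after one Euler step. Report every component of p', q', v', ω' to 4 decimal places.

p' = (-2.9400, -0.7520, 2.1960)
q' = (-0.3446, -0.7173, -0.6018, 0.0681)
v' = (-0.8600, -1.2320, -0.2520)
ω' = (-1.4515, 0.1197, -1.6579)

linear accel F/m = (3.5000, 1.7000, -3.8000)
new position p' = (-2.9400, -0.7520, 2.1960)
v + (F/m)dt = (-0.8600, -1.2320, -0.2520)
gyro term ω×Iω = (0.0015, -0.0195, -0.0026)
α = I⁻¹(τ − ω×Iω) = (-3.7875, 0.4917, -3.9480)
new body rate ω' = (-1.4515, 0.1197, -1.6579)
q⊗(0,ω) = (-0.7966664, 1.2861105, -1.2455210, -0.3315368)
q' = normalize(q + ½dt·q⊗(0,ω)) = (-0.3446, -0.7173, -0.6018, 0.0681)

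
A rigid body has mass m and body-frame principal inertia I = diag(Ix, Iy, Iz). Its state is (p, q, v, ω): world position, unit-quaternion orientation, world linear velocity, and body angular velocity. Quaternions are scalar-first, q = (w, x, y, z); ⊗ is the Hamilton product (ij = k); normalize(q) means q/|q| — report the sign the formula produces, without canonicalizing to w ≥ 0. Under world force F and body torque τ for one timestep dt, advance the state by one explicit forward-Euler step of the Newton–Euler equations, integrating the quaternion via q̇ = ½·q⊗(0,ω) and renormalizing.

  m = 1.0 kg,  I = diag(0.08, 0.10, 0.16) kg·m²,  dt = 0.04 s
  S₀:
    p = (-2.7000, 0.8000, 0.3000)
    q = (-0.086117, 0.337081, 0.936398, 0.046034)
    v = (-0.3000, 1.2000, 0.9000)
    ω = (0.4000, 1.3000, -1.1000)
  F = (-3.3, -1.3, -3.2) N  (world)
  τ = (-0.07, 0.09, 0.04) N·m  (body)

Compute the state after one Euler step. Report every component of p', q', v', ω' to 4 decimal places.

a = F/m = (-3.3000, -1.3000, -3.2000)
p + v·dt = (-2.7120, 0.8480, 0.3360)
v + (F/m)dt = (-0.4320, 1.1480, 0.7720)
precession coupling ω×(Iω) = (-0.0858, 0.0352, 0.0104)
(τ − ω×Iω)/I = (0.1975, 0.5480, 0.1850)
ω' = ω + α·dt = (0.4079, 1.3219, -1.0926)
2q̇ = q⊗(0,ω) = (-1.3015124, -1.1243288, 0.2772506, 0.1583748)
q + ½dt·q⊗(0,ω), renormalized = (-0.1121, 0.3144, 0.9414, 0.0492)

p' = (-2.7120, 0.8480, 0.3360)
q' = (-0.1121, 0.3144, 0.9414, 0.0492)
v' = (-0.4320, 1.1480, 0.7720)
ω' = (0.4079, 1.3219, -1.0926)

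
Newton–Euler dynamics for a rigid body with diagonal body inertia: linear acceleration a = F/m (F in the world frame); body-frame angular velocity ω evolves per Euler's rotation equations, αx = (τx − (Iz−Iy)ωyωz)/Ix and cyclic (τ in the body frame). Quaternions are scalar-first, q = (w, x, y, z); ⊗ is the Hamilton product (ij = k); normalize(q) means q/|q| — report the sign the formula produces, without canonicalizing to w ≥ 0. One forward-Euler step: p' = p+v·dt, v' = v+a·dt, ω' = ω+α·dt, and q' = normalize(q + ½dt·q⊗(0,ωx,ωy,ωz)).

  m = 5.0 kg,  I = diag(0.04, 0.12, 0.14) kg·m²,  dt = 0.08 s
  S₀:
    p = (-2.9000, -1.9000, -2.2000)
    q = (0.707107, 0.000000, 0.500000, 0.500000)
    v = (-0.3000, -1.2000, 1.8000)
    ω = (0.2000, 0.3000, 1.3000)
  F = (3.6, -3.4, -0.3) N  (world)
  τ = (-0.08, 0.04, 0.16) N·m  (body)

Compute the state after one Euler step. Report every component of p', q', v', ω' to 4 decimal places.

(τ − ω×Iω)/I = (-2.1950, 0.5500, 1.1086)
new body rate ω' = (0.0244, 0.3440, 1.3887)
Hamilton product q⊗(0,ω) = (-0.8000000, 0.6414214, 0.3121321, 0.8192391)
updated quaternion q' = (0.6741, 0.0256, 0.5117, 0.5320)
new position p' = (-2.9240, -1.9960, -2.0560)
new velocity v' = (-0.2424, -1.2544, 1.7952)

p' = (-2.9240, -1.9960, -2.0560)
q' = (0.6741, 0.0256, 0.5117, 0.5320)
v' = (-0.2424, -1.2544, 1.7952)
ω' = (0.0244, 0.3440, 1.3887)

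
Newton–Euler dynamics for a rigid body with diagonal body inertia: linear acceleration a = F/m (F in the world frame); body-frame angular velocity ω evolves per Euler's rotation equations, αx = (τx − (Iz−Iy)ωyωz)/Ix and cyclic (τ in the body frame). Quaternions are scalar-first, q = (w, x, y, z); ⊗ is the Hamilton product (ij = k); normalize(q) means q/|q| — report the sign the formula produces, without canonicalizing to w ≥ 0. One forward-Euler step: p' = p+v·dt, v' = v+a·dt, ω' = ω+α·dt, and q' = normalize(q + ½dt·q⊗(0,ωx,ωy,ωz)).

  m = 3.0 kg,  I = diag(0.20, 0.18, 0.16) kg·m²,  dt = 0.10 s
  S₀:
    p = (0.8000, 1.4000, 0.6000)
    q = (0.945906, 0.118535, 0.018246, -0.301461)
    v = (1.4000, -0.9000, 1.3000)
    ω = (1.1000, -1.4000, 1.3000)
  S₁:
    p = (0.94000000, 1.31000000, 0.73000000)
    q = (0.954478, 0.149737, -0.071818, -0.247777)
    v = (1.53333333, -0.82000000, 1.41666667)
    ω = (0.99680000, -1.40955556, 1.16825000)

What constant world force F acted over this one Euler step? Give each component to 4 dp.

F = (4.0000, 2.4000, 3.5000)

velocity change Δv = (0.13333333, 0.08000000, 0.11666667)
F = m·Δv/dt = (4.0000, 2.4000, 3.5000)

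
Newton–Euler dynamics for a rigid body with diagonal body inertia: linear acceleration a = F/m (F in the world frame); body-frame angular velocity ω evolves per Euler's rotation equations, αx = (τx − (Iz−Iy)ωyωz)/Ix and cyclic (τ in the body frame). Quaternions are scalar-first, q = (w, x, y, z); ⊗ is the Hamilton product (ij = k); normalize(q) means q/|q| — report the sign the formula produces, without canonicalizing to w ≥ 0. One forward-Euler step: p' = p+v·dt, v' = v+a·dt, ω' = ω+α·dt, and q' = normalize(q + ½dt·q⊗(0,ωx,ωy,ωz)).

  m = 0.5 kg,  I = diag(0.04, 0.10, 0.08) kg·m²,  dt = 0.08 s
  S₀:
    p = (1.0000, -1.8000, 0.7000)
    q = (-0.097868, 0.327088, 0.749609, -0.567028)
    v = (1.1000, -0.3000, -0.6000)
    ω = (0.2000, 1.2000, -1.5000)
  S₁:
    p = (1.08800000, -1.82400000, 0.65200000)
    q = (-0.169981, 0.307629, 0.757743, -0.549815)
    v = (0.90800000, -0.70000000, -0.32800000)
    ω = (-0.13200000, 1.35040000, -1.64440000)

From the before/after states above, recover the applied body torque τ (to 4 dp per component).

τ = (-0.1300, 0.2000, -0.1300)

Δω = ω₁−ω₀ = (-0.33200000, 0.15040000, -0.14440000)
τ = I·(Δω/dt) + ω₀×(Iω₀) = (-0.1300, 0.2000, -0.1300)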